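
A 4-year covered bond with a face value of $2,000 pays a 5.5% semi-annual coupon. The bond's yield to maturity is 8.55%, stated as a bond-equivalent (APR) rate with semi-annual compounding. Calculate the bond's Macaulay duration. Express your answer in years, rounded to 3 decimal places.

Periodic yield y = 0.04275. Discount each cash flow and weight by its period:
  t   CF        PV=CF/(1+0.04275)^t    t·PV
  1        55.00        52.7451        52.7451
  2        55.00        50.5827       101.1655
  3        55.00        48.5090       145.5269
  4        55.00        46.5202       186.0809
  5        55.00        44.6130       223.0651
  6        55.00        42.7840       256.7041
  7        55.00        41.0300       287.2099
  8     2,055.00     1,470.1791    11,761.4326
  Σ                  1,796.9632    13,013.9302
Price P = Σ PV = 1,796.9632.
Macaulay duration = Σ(t·PV) / P = 13,013.9302 / 1,796.9632 = 7.24218 half-year periods.
In years: 7.24218 / 2 = 3.62109 years.

3.621 years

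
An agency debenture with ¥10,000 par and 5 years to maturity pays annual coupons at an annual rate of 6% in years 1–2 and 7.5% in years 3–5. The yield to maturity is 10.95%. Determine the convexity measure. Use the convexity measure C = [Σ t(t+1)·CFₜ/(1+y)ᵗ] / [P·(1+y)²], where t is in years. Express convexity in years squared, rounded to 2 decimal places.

20.37

With y = 0.1095:
  t   CF        PV=CF/(1+0.1095)^t    t·PV        t(t+1)·PV
  1       600.00       540.7841       540.7841       1,081.5683
  2       600.00       487.4125       974.8249       2,924.4748
  3       750.00       549.1353     1,647.4058       6,589.6233
  4       750.00       494.9394     1,979.7576       9,898.7882
  5    10,750.00     6,393.9897    31,969.9484     191,819.6906
  Σ                  8,466.2610    37,112.7210     212,314.1452
P = 8,466.2610.
Convexity = Σ t(t+1)·PV / [P·(1+y)²] = 212,314.1452 / (8,466.2610 × 1.230990) = 20.37195.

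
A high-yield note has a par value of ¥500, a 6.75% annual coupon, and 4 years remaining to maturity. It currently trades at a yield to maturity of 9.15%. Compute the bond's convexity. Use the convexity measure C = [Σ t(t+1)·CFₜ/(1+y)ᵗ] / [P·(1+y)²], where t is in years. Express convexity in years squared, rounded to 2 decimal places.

With y = 0.0915:
  t   CF        PV=CF/(1+0.0915)^t    t·PV        t(t+1)·PV
  1        33.75        30.9208        30.9208          61.8415
  2        33.75        28.3287        56.6574         169.9721
  3        33.75        25.9539        77.8617         311.4467
  4       533.75       376.0477     1,504.1908       7,520.9538
  Σ                    461.2510     1,669.6306       8,064.2142
P = 461.2510.
Convexity = Σ t(t+1)·PV / [P·(1+y)²] = 8,064.2142 / (461.2510 × 1.191372) = 14.67497.

14.67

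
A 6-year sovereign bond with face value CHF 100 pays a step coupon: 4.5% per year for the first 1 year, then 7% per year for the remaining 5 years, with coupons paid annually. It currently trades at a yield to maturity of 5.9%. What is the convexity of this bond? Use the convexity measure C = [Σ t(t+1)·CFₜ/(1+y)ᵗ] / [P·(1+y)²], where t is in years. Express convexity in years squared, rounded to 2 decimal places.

With y = 0.059:
  t   CF        PV=CF/(1+0.059)^t    t·PV        t(t+1)·PV
  1         4.50         4.2493         4.2493           8.4986
  2         7.00         6.2417        12.4835          37.4505
  3         7.00         5.8940        17.6820          70.7280
  4         7.00         5.5656        22.2625         111.3126
  5         7.00         5.2556        26.2778         157.6665
  6       107.00        75.8592       455.1549       3,186.0846
  Σ                    103.0654       538.1100       3,571.7408
P = 103.0654.
Convexity = Σ t(t+1)·PV / [P·(1+y)²] = 3,571.7408 / (103.0654 × 1.121481) = 30.90119.

30.90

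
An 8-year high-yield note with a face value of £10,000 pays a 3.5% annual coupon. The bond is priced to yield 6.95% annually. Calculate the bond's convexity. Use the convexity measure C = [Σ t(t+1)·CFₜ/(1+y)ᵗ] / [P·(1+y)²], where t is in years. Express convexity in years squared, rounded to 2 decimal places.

52.46

With y = 0.0695:
  t   CF        PV=CF/(1+0.0695)^t    t·PV        t(t+1)·PV
  1       350.00       327.2557       327.2557         654.5115
  2       350.00       305.9895       611.9789       1,835.9368
  3       350.00       286.1052       858.3155       3,433.2618
  4       350.00       267.5130     1,070.0520       5,350.2600
  5       350.00       250.1290     1,250.6452       7,503.8709
  6       350.00       233.8747     1,403.2484       9,822.7389
  7       350.00       218.6767     1,530.7369      12,245.8955
  8    10,350.00     6,046.3605    48,370.8841     435,337.9571
  Σ                  7,935.9043    55,423.1167     476,184.4325
P = 7,935.9043.
Convexity = Σ t(t+1)·PV / [P·(1+y)²] = 476,184.4325 / (7,935.9043 × 1.143830) = 52.45866.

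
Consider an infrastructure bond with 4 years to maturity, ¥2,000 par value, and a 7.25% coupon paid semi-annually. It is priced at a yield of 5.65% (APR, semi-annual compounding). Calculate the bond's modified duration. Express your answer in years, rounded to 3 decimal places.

Periodic yield y = 0.02825. First find Macaulay duration:
  t   CF        PV=CF/(1+0.02825)^t    t·PV
  1        72.50        70.5081        70.5081
  2        72.50        68.5710       137.1420
  3        72.50        66.6871       200.0613
  4        72.50        64.8550       259.4198
  5        72.50        63.0731       315.3657
  6        72.50        61.3403       368.0416
  7        72.50        59.6550       417.5851
  8     2,072.50     1,658.4592    13,267.6737
  Σ                  2,113.1488    15,035.7974
P = 2,113.1488; Macaulay duration = 15,035.7974 / 2,113.1488 = 7.11535 half-year periods = 3.55768 years.
Modified duration = D_Mac / (1 + y) = 3.55768 / 1.02825 = 3.45993 years.

3.460 years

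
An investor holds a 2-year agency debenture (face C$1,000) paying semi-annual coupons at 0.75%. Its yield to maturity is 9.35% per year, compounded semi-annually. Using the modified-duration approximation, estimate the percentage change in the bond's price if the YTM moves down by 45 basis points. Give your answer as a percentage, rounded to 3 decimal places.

+0.855%

Periodic yield y = 0.04675. Modified duration first:
  t   CF        PV=CF/(1+0.04675)^t    t·PV
  1         3.75         3.5825         3.5825
  2         3.75         3.4225         6.8450
  3         3.75         3.2697         9.8090
  4     1,003.75       836.0913     3,344.3650
  Σ                    846.3659     3,364.6015
P = 846.3659; D_Mac = 3.97535 half-year periods = 1.98768 yrs; D_mod = 1.98768/(1+0.04675) = 1.89890 yrs.
ΔP/P ≈ -D_mod · Δy = -1.89890 × (-0.0045) = +0.008545 = +0.8545%.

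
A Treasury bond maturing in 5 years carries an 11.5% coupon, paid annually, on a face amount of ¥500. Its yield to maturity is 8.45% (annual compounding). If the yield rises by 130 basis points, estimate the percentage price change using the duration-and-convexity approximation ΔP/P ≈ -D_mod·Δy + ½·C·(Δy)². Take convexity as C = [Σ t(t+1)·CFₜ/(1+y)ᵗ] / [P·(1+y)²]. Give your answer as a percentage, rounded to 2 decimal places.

-4.78%

With y = 0.0845:
  t   CF        PV=CF/(1+0.0845)^t    t·PV        t(t+1)·PV
  1        57.50        53.0198        53.0198         106.0396
  2        57.50        48.8887        97.7775         293.3324
  3        57.50        45.0795       135.2385         540.9541
  4        57.50        41.5671       166.2684         831.3418
  5       557.50       371.6183     1,858.0915      11,148.5489
  Σ                    560.1734     2,310.3957      12,920.2169
P = 560.1734; D_Mac = 4.12443 yrs; D_mod = 3.80307 yrs; C = 19.61048.
Duration effect: -3.80307 × (+0.013) = -0.049440
Convexity effect: 0.5 × 19.61048 × (0.013)² = +0.0016571
ΔP/P ≈ -0.049440 + 0.0016571 = -0.047783 = -4.7783%.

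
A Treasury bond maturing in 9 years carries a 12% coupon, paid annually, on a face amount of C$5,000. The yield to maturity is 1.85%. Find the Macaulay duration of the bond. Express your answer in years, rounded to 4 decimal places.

6.7832 years

Periodic yield y = 0.0185. Discount each cash flow and weight by its year:
  t   CF        PV=CF/(1+0.0185)^t    t·PV
  1       600.00       589.1016       589.1016
  2       600.00       578.4012     1,156.8024
  3       600.00       567.8951     1,703.6854
  4       600.00       557.5799     2,230.3196
  5       600.00       547.4520     2,737.2602
  6       600.00       537.5081     3,225.0489
  7       600.00       527.7449     3,694.2141
  8       600.00       518.1589     4,145.2714
  9     5,600.00     4,748.3063    42,734.7568
  Σ                  9,172.1482    62,216.4604
Price P = Σ PV = 9,172.1482.
Macaulay duration = Σ(t·PV) / P = 62,216.4604 / 9,172.1482 = 6.78319 years.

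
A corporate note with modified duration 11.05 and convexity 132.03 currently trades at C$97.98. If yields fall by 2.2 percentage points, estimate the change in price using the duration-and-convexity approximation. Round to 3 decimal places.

+C$26.950

Duration effect: -D_mod·Δy = -11.05 × (-0.022) = +0.243100
Convexity effect: ½·C·(Δy)² = 0.5 × 132.03 × (-0.022)² = +0.03195126
ΔP/P ≈ +0.243100 + 0.03195126 = +0.27505126
ΔP ≈ 97.98 × (+0.27505126) = +26.9495224548.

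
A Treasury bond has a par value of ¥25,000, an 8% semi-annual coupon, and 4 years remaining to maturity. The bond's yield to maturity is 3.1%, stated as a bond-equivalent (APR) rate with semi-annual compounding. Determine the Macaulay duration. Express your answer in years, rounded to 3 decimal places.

Periodic yield y = 0.0155. Discount each cash flow and weight by its period:
  t   CF        PV=CF/(1+0.0155)^t    t·PV
  1     1,000.00       984.7366       984.7366
  2     1,000.00       969.7061     1,939.4123
  3     1,000.00       954.9051     2,864.7153
  4     1,000.00       940.3300     3,761.3200
  5     1,000.00       925.9773     4,629.8867
  6     1,000.00       911.8438     5,471.0626
  7     1,000.00       897.9259     6,285.4814
  8    26,000.00    22,989.7329   183,917.8634
  Σ                 29,575.1578   209,854.4783
Price P = Σ PV = 29,575.1578.
Macaulay duration = Σ(t·PV) / P = 209,854.4783 / 29,575.1578 = 7.09563 half-year periods.
In years: 7.09563 / 2 = 3.54782 years.

3.548 years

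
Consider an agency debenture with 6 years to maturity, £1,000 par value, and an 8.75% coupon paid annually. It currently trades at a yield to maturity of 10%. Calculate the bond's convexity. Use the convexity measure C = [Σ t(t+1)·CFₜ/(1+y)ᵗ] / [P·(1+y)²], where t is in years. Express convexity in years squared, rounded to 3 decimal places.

26.212

With y = 0.1:
  t   CF        PV=CF/(1+0.1)^t    t·PV        t(t+1)·PV
  1        87.50        79.5455        79.5455         159.0909
  2        87.50        72.3140       144.6281         433.8843
  3        87.50        65.7400       197.2201         788.8805
  4        87.50        59.7637       239.0547       1,195.2735
  5        87.50        54.3306       271.6531       1,629.9185
  6     1,087.50       613.8654     3,683.1924      25,782.3468
  Σ                    945.5592     4,615.2939      29,989.3945
P = 945.5592.
Convexity = Σ t(t+1)·PV / [P·(1+y)²] = 29,989.3945 / (945.5592 × 1.210000) = 26.21160.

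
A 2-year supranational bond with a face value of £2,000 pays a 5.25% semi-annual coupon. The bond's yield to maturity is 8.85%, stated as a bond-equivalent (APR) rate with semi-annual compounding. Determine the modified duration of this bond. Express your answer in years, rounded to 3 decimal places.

Periodic yield y = 0.04425. First find Macaulay duration:
  t   CF        PV=CF/(1+0.04425)^t    t·PV
  1        52.50        50.2753        50.2753
  2        52.50        48.1449        96.2898
  3        52.50        46.1048       138.3143
  4     2,052.50     1,726.0971     6,904.3885
  Σ                  1,870.6221     7,189.2679
P = 1,870.6221; Macaulay duration = 7,189.2679 / 1,870.6221 = 3.84325 half-year periods = 1.92162 years.
Modified duration = D_Mac / (1 + y) = 1.92162 / 1.04425 = 1.84020 years.

1.840 years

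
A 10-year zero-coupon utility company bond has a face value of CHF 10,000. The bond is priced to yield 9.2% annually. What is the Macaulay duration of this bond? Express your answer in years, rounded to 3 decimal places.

A zero-coupon bond has a single cash flow at maturity, so its Macaulay duration equals its maturity: 10 years.

10.000 years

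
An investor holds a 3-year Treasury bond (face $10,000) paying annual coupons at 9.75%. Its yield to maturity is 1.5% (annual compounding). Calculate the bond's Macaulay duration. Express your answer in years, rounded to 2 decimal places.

2.77 years

Periodic yield y = 0.015. Discount each cash flow and weight by its year:
  t   CF        PV=CF/(1+0.015)^t    t·PV
  1       975.00       960.5911       960.5911
  2       975.00       946.3952     1,892.7904
  3    10,975.00    10,495.5790    31,486.7370
  Σ                 12,402.5653    34,340.1186
Price P = Σ PV = 12,402.5653.
Macaulay duration = Σ(t·PV) / P = 34,340.1186 / 12,402.5653 = 2.76879 years.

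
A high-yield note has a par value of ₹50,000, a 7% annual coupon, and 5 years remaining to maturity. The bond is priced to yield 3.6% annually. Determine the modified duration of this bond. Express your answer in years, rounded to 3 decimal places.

4.280 years

Periodic yield y = 0.036. First find Macaulay duration:
  t   CF        PV=CF/(1+0.036)^t    t·PV
  1     3,500.00     3,378.3784     3,378.3784
  2     3,500.00     3,260.9830     6,521.9660
  3     3,500.00     3,147.6670     9,443.0009
  4     3,500.00     3,038.2886    12,153.1544
  5    53,500.00    44,828.5823   224,142.9117
  Σ                 57,653.8993   255,639.4114
P = 57,653.8993; Macaulay duration = 255,639.4114 / 57,653.8993 = 4.43404 years.
Modified duration = D_Mac / (1 + y) = 4.43404 / 1.036 = 4.27996 years.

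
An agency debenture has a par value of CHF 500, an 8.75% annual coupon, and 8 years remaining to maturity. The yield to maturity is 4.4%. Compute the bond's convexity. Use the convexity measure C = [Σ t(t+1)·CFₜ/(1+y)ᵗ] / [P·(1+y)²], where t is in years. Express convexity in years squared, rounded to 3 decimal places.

47.799

With y = 0.044:
  t   CF        PV=CF/(1+0.044)^t    t·PV        t(t+1)·PV
  1        43.75        41.9061        41.9061          83.8123
  2        43.75        40.1400        80.2799         240.8398
  3        43.75        38.4482       115.3447         461.3790
  4        43.75        36.8278       147.3113         736.5565
  5        43.75        35.2757       176.3785       1,058.2708
  6        43.75        33.7890       202.7339       1,419.1371
  7        43.75        32.3649       226.5545       1,812.4356
  8       543.75       385.2967     3,082.3735      27,741.3618
  Σ                    644.0485     4,072.8825      33,553.7930
P = 644.0485.
Convexity = Σ t(t+1)·PV / [P·(1+y)²] = 33,553.7930 / (644.0485 × 1.089936) = 47.79936.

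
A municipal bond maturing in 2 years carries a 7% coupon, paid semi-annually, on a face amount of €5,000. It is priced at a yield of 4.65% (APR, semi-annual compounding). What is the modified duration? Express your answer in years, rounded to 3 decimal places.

Periodic yield y = 0.02325. First find Macaulay duration:
  t   CF        PV=CF/(1+0.02325)^t    t·PV
  1       175.00       171.0237       171.0237
  2       175.00       167.1377       334.2755
  3       175.00       163.3401       490.0203
  4     5,175.00     4,720.4493    18,881.7973
  Σ                  5,221.9509    19,877.1168
P = 5,221.9509; Macaulay duration = 19,877.1168 / 5,221.9509 = 3.80645 half-year periods = 1.90323 years.
Modified duration = D_Mac / (1 + y) = 1.90323 / 1.02325 = 1.85998 years.

1.860 years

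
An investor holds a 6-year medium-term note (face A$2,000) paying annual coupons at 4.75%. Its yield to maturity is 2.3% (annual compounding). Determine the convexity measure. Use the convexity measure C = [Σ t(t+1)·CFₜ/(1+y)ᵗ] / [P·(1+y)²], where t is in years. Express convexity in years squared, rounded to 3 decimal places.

With y = 0.023:
  t   CF        PV=CF/(1+0.023)^t    t·PV        t(t+1)·PV
  1        95.00        92.8641        92.8641         185.7283
  2        95.00        90.7763       181.5525         544.6576
  3        95.00        88.7354       266.2061       1,064.8243
  4        95.00        86.7403       346.9613       1,734.8066
  5        95.00        84.7902       423.9508       2,543.7047
  6     2,095.00     1,827.8065    10,966.8392      76,767.8743
  Σ                  2,271.7128    12,278.3740      82,841.5958
P = 2,271.7128.
Convexity = Σ t(t+1)·PV / [P·(1+y)²] = 82,841.5958 / (2,271.7128 × 1.046529) = 34.84526.

34.845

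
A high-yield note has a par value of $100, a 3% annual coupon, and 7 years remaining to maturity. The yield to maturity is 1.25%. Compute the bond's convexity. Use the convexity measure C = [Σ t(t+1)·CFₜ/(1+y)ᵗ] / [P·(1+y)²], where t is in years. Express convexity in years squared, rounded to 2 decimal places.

With y = 0.0125:
  t   CF        PV=CF/(1+0.0125)^t    t·PV        t(t+1)·PV
  1         3.00         2.9630         2.9630           5.9259
  2         3.00         2.9264         5.8528          17.5583
  3         3.00         2.8903         8.6708          34.6831
  4         3.00         2.8546        11.4183          57.0915
  5         3.00         2.8193        14.0967          84.5799
  6         3.00         2.7845        16.7071         116.9500
  7       103.00        94.4217       660.9522       5,287.6175
  Σ                    111.6598       720.6608       5,604.4062
P = 111.6598.
Convexity = Σ t(t+1)·PV / [P·(1+y)²] = 5,604.4062 / (111.6598 × 1.025156) = 48.96016.

48.96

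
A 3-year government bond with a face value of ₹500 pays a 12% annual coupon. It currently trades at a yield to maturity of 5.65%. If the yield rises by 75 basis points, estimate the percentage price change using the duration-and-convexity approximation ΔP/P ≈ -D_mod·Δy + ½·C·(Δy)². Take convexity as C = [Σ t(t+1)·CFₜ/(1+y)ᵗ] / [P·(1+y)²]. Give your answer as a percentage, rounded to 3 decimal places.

With y = 0.0565:
  t   CF        PV=CF/(1+0.0565)^t    t·PV        t(t+1)·PV
  1        60.00        56.7913        56.7913         113.5826
  2        60.00        53.7542       107.5084         322.5251
  3       560.00       474.8752     1,424.6257       5,698.5028
  Σ                    585.4207     1,588.9254       6,134.6105
P = 585.4207; D_Mac = 2.71416 yrs; D_mod = 2.56901 yrs; C = 9.38815.
Duration effect: -2.56901 × (+0.0075) = -0.019268
Convexity effect: 0.5 × 9.38815 × (0.0075)² = +0.0002640
ΔP/P ≈ -0.019268 + 0.0002640 = -0.019004 = -1.9004%.

-1.900%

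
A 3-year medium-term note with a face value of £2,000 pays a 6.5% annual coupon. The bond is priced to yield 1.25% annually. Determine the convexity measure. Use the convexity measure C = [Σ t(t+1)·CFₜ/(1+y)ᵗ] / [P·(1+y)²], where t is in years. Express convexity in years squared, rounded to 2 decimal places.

With y = 0.0125:
  t   CF        PV=CF/(1+0.0125)^t    t·PV        t(t+1)·PV
  1       130.00       128.3951       128.3951         256.7901
  2       130.00       126.8099       253.6199         760.8596
  3     2,130.00     2,052.0810     6,156.2431      24,624.9725
  Σ                  2,307.2860     6,538.2581      25,642.6222
P = 2,307.2860.
Convexity = Σ t(t+1)·PV / [P·(1+y)²] = 25,642.6222 / (2,307.2860 × 1.025156) = 10.84104.

10.84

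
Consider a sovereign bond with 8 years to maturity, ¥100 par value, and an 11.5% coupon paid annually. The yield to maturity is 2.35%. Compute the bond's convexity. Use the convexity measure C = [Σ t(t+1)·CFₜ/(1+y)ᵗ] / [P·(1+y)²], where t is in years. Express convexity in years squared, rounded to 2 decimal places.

With y = 0.0235:
  t   CF        PV=CF/(1+0.0235)^t    t·PV        t(t+1)·PV
  1        11.50        11.2360        11.2360          22.4719
  2        11.50        10.9780        21.9559          65.8678
  3        11.50        10.7259        32.1777         128.7110
  4        11.50        10.4796        41.9186         209.5928
  5        11.50        10.2390        51.1951         307.1708
  6        11.50        10.0039        60.0236         420.1652
  7        11.50         9.7742        68.4197         547.3573
  8       111.50        92.5917       740.7337       6,666.6029
  Σ                    166.0284     1,027.6603       8,367.9397
P = 166.0284.
Convexity = Σ t(t+1)·PV / [P·(1+y)²] = 8,367.9397 / (166.0284 × 1.047552) = 48.11279.

48.11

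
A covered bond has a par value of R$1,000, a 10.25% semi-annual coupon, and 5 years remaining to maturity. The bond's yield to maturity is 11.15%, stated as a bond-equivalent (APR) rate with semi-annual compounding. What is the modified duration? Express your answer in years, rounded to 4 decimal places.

3.8029 years

Periodic yield y = 0.05575. First find Macaulay duration:
  t   CF        PV=CF/(1+0.05575)^t    t·PV
  1        51.25        48.5437        48.5437
  2        51.25        45.9803        91.9606
  3        51.25        43.5523       130.6568
  4        51.25        41.2524       165.0097
  5        51.25        39.0740       195.3702
  6        51.25        37.0107       222.0642
  7        51.25        35.0563       245.3942
  8        51.25        33.2051       265.6410
  9        51.25        31.4517       283.0653
  10    1,051.25       611.0758     6,110.7583
  Σ                    966.2024     7,758.4640
P = 966.2024; Macaulay duration = 7,758.4640 / 966.2024 = 8.02985 half-year periods = 4.01493 years.
Modified duration = D_Mac / (1 + y) = 4.01493 / 1.05575 = 3.80291 years.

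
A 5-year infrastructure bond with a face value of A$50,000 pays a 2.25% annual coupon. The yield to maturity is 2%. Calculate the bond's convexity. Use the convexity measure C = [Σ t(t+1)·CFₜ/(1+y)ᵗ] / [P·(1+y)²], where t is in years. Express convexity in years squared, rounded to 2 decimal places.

27.20

With y = 0.02:
  t   CF        PV=CF/(1+0.02)^t    t·PV        t(t+1)·PV
  1     1,125.00     1,102.9412     1,102.9412       2,205.8824
  2     1,125.00     1,081.3149     2,162.6298       6,487.8893
  3     1,125.00     1,060.1126     3,180.3379      12,721.3515
  4     1,125.00     1,039.3261     4,157.3044      20,786.5221
  5    51,125.00    46,305.4877   231,527.4383   1,389,164.6296
  Σ                 50,589.1824   242,130.6515   1,431,366.2748
P = 50,589.1824.
Convexity = Σ t(t+1)·PV / [P·(1+y)²] = 1,431,366.2748 / (50,589.1824 × 1.040400) = 27.19523.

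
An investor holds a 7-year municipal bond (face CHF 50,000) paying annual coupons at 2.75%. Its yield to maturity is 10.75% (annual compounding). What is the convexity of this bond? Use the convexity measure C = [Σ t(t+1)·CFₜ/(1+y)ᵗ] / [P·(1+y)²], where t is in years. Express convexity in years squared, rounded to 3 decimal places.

With y = 0.1075:
  t   CF        PV=CF/(1+0.1075)^t    t·PV        t(t+1)·PV
  1     1,375.00     1,241.5350     1,241.5350       2,483.0700
  2     1,375.00     1,121.0248     2,242.0496       6,726.1489
  3     1,375.00     1,012.2120     3,036.6361      12,146.5443
  4     1,375.00       913.9612     3,655.8448      18,279.2240
  5     1,375.00       825.2471     4,126.2357      24,757.4140
  6     1,375.00       745.1441     4,470.8648      31,296.0538
  7    51,375.00    25,138.8664   175,972.0651   1,407,776.5207
  Σ                 30,997.9907   194,745.2311   1,503,464.9756
P = 30,997.9907.
Convexity = Σ t(t+1)·PV / [P·(1+y)²] = 1,503,464.9756 / (30,997.9907 × 1.226556) = 39.54324.

39.543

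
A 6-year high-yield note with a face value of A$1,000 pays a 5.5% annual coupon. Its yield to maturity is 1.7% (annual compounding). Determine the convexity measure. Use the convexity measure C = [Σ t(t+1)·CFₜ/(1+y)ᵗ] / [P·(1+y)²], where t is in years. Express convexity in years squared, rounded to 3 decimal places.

34.732

With y = 0.017:
  t   CF        PV=CF/(1+0.017)^t    t·PV        t(t+1)·PV
  1        55.00        54.0806        54.0806         108.1613
  2        55.00        53.1766       106.3533         319.0598
  3        55.00        52.2877       156.8632         627.4528
  4        55.00        51.4137       205.6548       1,028.2740
  5        55.00        50.5543       252.7714       1,516.6284
  6     1,055.00       953.5133     5,721.0796      40,047.5574
  Σ                  1,215.0262     6,496.8029      43,647.1337
P = 1,215.0262.
Convexity = Σ t(t+1)·PV / [P·(1+y)²] = 43,647.1337 / (1,215.0262 × 1.034289) = 34.73187.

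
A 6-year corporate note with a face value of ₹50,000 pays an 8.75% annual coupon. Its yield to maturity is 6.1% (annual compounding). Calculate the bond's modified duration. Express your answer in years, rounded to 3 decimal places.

Periodic yield y = 0.061. First find Macaulay duration:
  t   CF        PV=CF/(1+0.061)^t    t·PV
  1     4,375.00     4,123.4684     4,123.4684
  2     4,375.00     3,886.3981     7,772.7963
  3     4,375.00     3,662.9577    10,988.8732
  4     4,375.00     3,452.3635    13,809.4542
  5     4,375.00     3,253.8770    16,269.3852
  6    54,375.00    38,115.9691   228,695.8148
  Σ                 56,495.0340   281,659.7920
P = 56,495.0340; Macaulay duration = 281,659.7920 / 56,495.0340 = 4.98557 years.
Modified duration = D_Mac / (1 + y) = 4.98557 / 1.061 = 4.69893 years.

4.699 years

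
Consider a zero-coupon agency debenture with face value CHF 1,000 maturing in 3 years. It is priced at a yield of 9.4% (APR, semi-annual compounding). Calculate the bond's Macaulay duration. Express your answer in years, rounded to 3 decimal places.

A zero-coupon bond has a single cash flow at maturity, so its Macaulay duration equals its maturity: 3 years.
(Equivalently: 6 semi-annual periods ÷ 2 = 3 years.)

3.000 years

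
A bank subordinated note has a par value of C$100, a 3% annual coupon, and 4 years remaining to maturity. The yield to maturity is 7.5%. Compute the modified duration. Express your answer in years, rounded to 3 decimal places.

Periodic yield y = 0.075. First find Macaulay duration:
  t   CF        PV=CF/(1+0.075)^t    t·PV
  1         3.00         2.7907         2.7907
  2         3.00         2.5960         5.1920
  3         3.00         2.4149         7.2446
  4       103.00        77.1265       308.5058
  Σ                     84.9280       323.7332
P = 84.9280; Macaulay duration = 323.7332 / 84.9280 = 3.81185 years.
Modified duration = D_Mac / (1 + y) = 3.81185 / 1.075 = 3.54591 years.

3.546 years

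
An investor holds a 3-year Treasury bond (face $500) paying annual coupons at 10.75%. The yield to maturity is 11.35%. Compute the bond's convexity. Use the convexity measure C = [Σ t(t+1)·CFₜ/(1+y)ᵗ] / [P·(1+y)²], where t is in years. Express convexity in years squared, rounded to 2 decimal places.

8.46

With y = 0.1135:
  t   CF        PV=CF/(1+0.1135)^t    t·PV        t(t+1)·PV
  1        53.75        48.2712        48.2712          96.5424
  2        53.75        43.3509        86.7018         260.1053
  3       553.75       401.0911     1,203.2734       4,813.0938
  Σ                    492.7133     1,338.2464       5,169.7415
P = 492.7133.
Convexity = Σ t(t+1)·PV / [P·(1+y)²] = 5,169.7415 / (492.7133 × 1.239882) = 8.46241.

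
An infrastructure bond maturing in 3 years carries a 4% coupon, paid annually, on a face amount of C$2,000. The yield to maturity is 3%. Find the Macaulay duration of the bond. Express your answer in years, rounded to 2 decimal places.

2.89 years

Periodic yield y = 0.03. Discount each cash flow and weight by its year:
  t   CF        PV=CF/(1+0.03)^t    t·PV
  1        80.00        77.6699        77.6699
  2        80.00        75.4077       150.8153
  3     2,080.00     1,903.4947     5,710.4840
  Σ                  2,056.5722     5,938.9692
Price P = Σ PV = 2,056.5722.
Macaulay duration = Σ(t·PV) / P = 5,938.9692 / 2,056.5722 = 2.88780 years.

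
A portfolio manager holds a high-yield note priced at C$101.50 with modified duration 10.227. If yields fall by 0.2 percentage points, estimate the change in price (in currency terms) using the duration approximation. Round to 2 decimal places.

+C$2.08

Duration approximation: ΔP/P ≈ -D_mod · Δy = -10.227 × (-0.002) = +0.020454.
ΔP ≈ 101.50 × (+0.020454) = +2.076081.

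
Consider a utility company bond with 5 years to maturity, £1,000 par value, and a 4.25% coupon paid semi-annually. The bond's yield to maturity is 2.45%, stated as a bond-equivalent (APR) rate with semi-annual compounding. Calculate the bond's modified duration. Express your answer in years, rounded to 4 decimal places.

Periodic yield y = 0.01225. First find Macaulay duration:
  t   CF        PV=CF/(1+0.01225)^t    t·PV
  1        21.25        20.9928        20.9928
  2        21.25        20.7388        41.4776
  3        21.25        20.4878        61.4634
  4        21.25        20.2399        80.9595
  5        21.25        19.9949        99.9747
  6        21.25        19.7530       118.5178
  7        21.25        19.5139       136.5974
  8        21.25        19.2778       154.2221
  9        21.25        19.0445       171.4002
  10    1,021.25       904.1786     9,041.7858
  Σ                  1,084.2219     9,927.3913
P = 1,084.2219; Macaulay duration = 9,927.3913 / 1,084.2219 = 9.15624 half-year periods = 4.57812 years.
Modified duration = D_Mac / (1 + y) = 4.57812 / 1.01225 = 4.52271 years.

4.5227 years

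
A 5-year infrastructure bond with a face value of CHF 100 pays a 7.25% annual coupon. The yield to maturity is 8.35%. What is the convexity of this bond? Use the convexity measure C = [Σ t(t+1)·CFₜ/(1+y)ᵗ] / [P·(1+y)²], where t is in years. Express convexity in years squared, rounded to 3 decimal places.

21.184

With y = 0.0835:
  t   CF        PV=CF/(1+0.0835)^t    t·PV        t(t+1)·PV
  1         7.25         6.6913         6.6913          13.3826
  2         7.25         6.1756        12.3512          37.0537
  3         7.25         5.6997        17.0991          68.3963
  4         7.25         5.2604        21.0418         105.2089
  5       107.25        71.8212       359.1061       2,154.6363
  Σ                     95.6482       416.2894       2,378.6777
P = 95.6482.
Convexity = Σ t(t+1)·PV / [P·(1+y)²] = 2,378.6777 / (95.6482 × 1.173972) = 21.18365.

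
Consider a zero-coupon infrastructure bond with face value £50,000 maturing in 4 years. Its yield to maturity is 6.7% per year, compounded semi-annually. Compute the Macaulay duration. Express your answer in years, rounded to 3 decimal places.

A zero-coupon bond has a single cash flow at maturity, so its Macaulay duration equals its maturity: 4 years.
(Equivalently: 8 semi-annual periods ÷ 2 = 4 years.)

4.000 years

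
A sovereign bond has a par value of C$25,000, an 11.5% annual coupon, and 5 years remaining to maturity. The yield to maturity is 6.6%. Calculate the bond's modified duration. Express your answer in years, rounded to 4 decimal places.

Periodic yield y = 0.066. First find Macaulay duration:
  t   CF        PV=CF/(1+0.066)^t    t·PV
  1     2,875.00     2,696.9981     2,696.9981
  2     2,875.00     2,530.0170     5,060.0340
  3     2,875.00     2,373.3743     7,120.1229
  4     2,875.00     2,226.4299     8,905.7197
  5    27,875.00    20,250.1784   101,250.8918
  Σ                 30,076.9977   125,033.7665
P = 30,076.9977; Macaulay duration = 125,033.7665 / 30,076.9977 = 4.15712 years.
Modified duration = D_Mac / (1 + y) = 4.15712 / 1.066 = 3.89974 years.

3.8997 years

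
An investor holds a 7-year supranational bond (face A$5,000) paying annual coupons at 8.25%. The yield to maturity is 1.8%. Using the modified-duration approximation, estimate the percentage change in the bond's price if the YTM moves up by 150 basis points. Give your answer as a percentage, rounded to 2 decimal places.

-8.60%

Periodic yield y = 0.018. Modified duration first:
  t   CF        PV=CF/(1+0.018)^t    t·PV
  1       412.50       405.2063       405.2063
  2       412.50       398.0415       796.0831
  3       412.50       391.0035     1,173.0104
  4       412.50       384.0899     1,536.3594
  5       412.50       377.2985     1,886.4924
  6       412.50       370.6272     2,223.7632
  7     5,412.50     4,777.0904    33,439.6331
  Σ                  7,103.3573    41,460.5479
P = 7,103.3573; D_Mac = 5.83675 yrs; D_mod = 5.83675/(1+0.018) = 5.73355 yrs.
ΔP/P ≈ -D_mod · Δy = -5.73355 × (+0.015) = -0.086003 = -8.6003%.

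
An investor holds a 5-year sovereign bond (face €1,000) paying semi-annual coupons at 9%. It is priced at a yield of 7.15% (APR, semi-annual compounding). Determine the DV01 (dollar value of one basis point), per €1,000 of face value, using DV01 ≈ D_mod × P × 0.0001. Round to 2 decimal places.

€0.43

Periodic yield y = 0.03575.
  t   CF        PV=CF/(1+0.03575)^t    t·PV
  1        45.00        43.4468        43.4468
  2        45.00        41.9472        83.8943
  3        45.00        40.4993       121.4979
  4        45.00        39.1014       156.4058
  5        45.00        37.7518       188.7591
  6        45.00        36.4488       218.6926
  7        45.00        35.1907       246.3349
  8        45.00        33.9761       271.8085
  9        45.00        32.8033       295.2300
  10    1,045.00       735.4732     7,354.7323
  Σ                  1,076.6386     8,980.8022
P = 1,076.6386; D_Mac = 8.34152 half-year periods = 4.17076 yrs; D_mod = 4.02680 yrs.
DV01 ≈ 4.02680 × 1,076.6386 × 0.0001 = 0.433541.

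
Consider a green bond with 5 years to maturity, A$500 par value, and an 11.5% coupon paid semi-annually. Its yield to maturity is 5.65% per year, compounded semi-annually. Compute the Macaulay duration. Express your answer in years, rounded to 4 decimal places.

Periodic yield y = 0.02825. Discount each cash flow and weight by its period:
  t   CF        PV=CF/(1+0.02825)^t    t·PV
  1        28.75        27.9601        27.9601
  2        28.75        27.1920        54.3839
  3        28.75        26.4449        79.3347
  4        28.75        25.7183       102.8734
  5        28.75        25.0118       125.0588
  6        28.75        24.3246       145.9475
  7        28.75        23.6563       165.5941
  8        28.75        23.0064       184.0510
  9        28.75        22.3743       201.3687
  10      528.75       400.1872     4,001.8720
  Σ                    625.8758     5,088.4442
Price P = Σ PV = 625.8758.
Macaulay duration = Σ(t·PV) / P = 5,088.4442 / 625.8758 = 8.13012 half-year periods.
In years: 8.13012 / 2 = 4.06506 years.

4.0651 years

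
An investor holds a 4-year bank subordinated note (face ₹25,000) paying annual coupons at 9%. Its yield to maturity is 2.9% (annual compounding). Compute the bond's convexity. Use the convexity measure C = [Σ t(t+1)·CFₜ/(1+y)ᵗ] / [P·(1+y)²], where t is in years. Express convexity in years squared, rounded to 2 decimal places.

16.25

With y = 0.029:
  t   CF        PV=CF/(1+0.029)^t    t·PV        t(t+1)·PV
  1     2,250.00     2,186.5889     2,186.5889       4,373.1778
  2     2,250.00     2,124.9649     4,249.9299      12,749.7896
  3     2,250.00     2,065.0777     6,195.2331      24,780.9322
  4    27,250.00    24,305.5251    97,222.1003     486,110.5014
  Σ                 30,682.1566   109,853.8521     528,014.4011
P = 30,682.1566.
Convexity = Σ t(t+1)·PV / [P·(1+y)²] = 528,014.4011 / (30,682.1566 × 1.058841) = 16.25284.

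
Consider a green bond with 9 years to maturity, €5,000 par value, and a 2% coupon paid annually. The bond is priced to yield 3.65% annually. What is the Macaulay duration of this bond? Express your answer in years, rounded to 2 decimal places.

8.27 years

Periodic yield y = 0.0365. Discount each cash flow and weight by its year:
  t   CF        PV=CF/(1+0.0365)^t    t·PV
  1       100.00        96.4785        96.4785
  2       100.00        93.0811       186.1621
  3       100.00        89.8033       269.4098
  4       100.00        86.6409       346.5635
  5       100.00        83.5898       417.9492
  6       100.00        80.6462       483.8775
  7       100.00        77.8063       544.6442
  8       100.00        75.0664       600.5311
  9     5,100.00     3,693.5707    33,242.1364
  Σ                  4,376.6832    36,187.7524
Price P = Σ PV = 4,376.6832.
Macaulay duration = Σ(t·PV) / P = 36,187.7524 / 4,376.6832 = 8.26831 years.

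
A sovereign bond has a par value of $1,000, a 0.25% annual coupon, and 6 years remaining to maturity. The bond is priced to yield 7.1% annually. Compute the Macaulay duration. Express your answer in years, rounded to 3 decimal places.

Periodic yield y = 0.071. Discount each cash flow and weight by its year:
  t   CF        PV=CF/(1+0.071)^t    t·PV
  1         2.50         2.3343         2.3343
  2         2.50         2.1795         4.3590
  3         2.50         2.0350         6.1051
  4         2.50         1.9001         7.6005
  5         2.50         1.7742         8.8708
  6     1,002.50       664.2745     3,985.6468
  Σ                    674.4976     4,014.9165
Price P = Σ PV = 674.4976.
Macaulay duration = Σ(t·PV) / P = 4,014.9165 / 674.4976 = 5.95246 years.

5.952 years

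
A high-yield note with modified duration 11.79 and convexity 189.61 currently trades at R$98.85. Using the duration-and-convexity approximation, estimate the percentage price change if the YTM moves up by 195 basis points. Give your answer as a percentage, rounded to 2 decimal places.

Duration effect: -D_mod·Δy = -11.79 × (+0.0195) = -0.229905
Convexity effect: ½·C·(Δy)² = 0.5 × 189.61 × (0.0195)² = +0.03604960125
ΔP/P ≈ -0.229905 + 0.03604960125 = -0.19385539875
= -19.385539875%.

-19.39%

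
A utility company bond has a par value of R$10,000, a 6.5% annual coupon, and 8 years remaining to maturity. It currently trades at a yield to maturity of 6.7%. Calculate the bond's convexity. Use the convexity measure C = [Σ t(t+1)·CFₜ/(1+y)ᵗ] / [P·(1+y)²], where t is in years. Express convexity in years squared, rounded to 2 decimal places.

47.41

With y = 0.067:
  t   CF        PV=CF/(1+0.067)^t    t·PV        t(t+1)·PV
  1       650.00       609.1846       609.1846       1,218.3693
  2       650.00       570.9322     1,141.8643       3,425.5930
  3       650.00       535.0817     1,605.2451       6,420.9804
  4       650.00       501.4824     2,005.9295      10,029.6476
  5       650.00       469.9929     2,349.9643      14,099.7858
  6       650.00       440.4807     2,642.8839      18,500.1875
  7       650.00       412.8216     2,889.7513      23,118.0100
  8    10,650.00     6,339.1971    50,713.5765     456,422.1883
  Σ                  9,879.1731    63,958.3996     533,234.7619
P = 9,879.1731.
Convexity = Σ t(t+1)·PV / [P·(1+y)²] = 533,234.7619 / (9,879.1731 × 1.138489) = 47.40990.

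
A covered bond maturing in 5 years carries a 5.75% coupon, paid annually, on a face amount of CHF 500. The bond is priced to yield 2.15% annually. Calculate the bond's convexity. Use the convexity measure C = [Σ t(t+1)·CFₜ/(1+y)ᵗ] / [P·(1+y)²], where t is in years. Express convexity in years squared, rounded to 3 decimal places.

With y = 0.0215:
  t   CF        PV=CF/(1+0.0215)^t    t·PV        t(t+1)·PV
  1        28.75        28.1449        28.1449          56.2898
  2        28.75        27.5525        55.1050         165.3150
  3        28.75        26.9726        80.9178         323.6711
  4        28.75        26.4049       105.6196         528.0978
  5       528.75       475.3993     2,376.9964      14,261.9786
  Σ                    584.4742     2,646.7837      15,335.3523
P = 584.4742.
Convexity = Σ t(t+1)·PV / [P·(1+y)²] = 15,335.3523 / (584.4742 × 1.043462) = 25.14500.

25.145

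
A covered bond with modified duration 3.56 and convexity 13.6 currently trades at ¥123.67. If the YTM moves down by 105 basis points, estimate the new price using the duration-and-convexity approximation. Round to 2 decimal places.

¥128.39

Duration effect: -D_mod·Δy = -3.56 × (-0.0105) = +0.037380
Convexity effect: ½·C·(Δy)² = 0.5 × 13.6 × (-0.0105)² = +0.0007497
ΔP/P ≈ +0.037380 + 0.0007497 = +0.0381297
New price ≈ 123.67 × (1 + 0.0381297) = 128.385499999.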